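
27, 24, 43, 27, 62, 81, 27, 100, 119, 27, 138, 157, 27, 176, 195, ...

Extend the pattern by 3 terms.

The slot pattern repeats as ABB (period 3), so there are 2 interleaved tracks.
Stream A is 27, 27, 27, 27, 27, which is constant 27.
Stream B is 24, 43, 62, 81, 100, 119, 138, 157, 176, 195, which is linear: a_n = 5 + 19·n.
The 16th slot belongs to stream A; its 6th term is 27.
Position 17 → stream B, term 11 = 214.
Position 18 → stream B, term 12 = 233.

27, 214, 233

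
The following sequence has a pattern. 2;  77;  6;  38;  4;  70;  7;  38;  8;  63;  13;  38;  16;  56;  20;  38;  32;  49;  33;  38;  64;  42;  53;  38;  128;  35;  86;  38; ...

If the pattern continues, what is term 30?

28

Split by position mod 4: positions 1, 5, 9, … form one track, and each other residue class forms its own.
Subsequence A is 2, 4, 8, 16, 32, 64, 128, which is powers 2^1, 2^2, 2^3, ….
Subsequence B is 77, 70, 63, 56, 49, 42, 35, which is linear: a_n = 84 − 7·n.
Subsequence C is 6, 7, 13, 20, 33, 53, 86, which is each term equals the sum of the previous two.
Subsequence D is 38, 38, 38, 38, 38, 38, 38, which is always 38.
Term 30 comes from subsequence B (its 8th entry): 28.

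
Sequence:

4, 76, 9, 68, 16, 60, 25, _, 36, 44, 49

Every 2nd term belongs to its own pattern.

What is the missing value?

Taking every 2nd term gives 2 separate tracks.
Subsequence A: 4, 9, 16, 25, 36, 49 (perfect squares starting at 2²).
Subsequence B: 76, 68, 60, ?, 44 (arithmetic, step −8).
Filling subsequence B at index 4 by its rule yields 52.

52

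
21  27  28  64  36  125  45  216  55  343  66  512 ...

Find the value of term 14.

Positions 1, 3, 5, … form one subsequence and positions 2, 4, 6, … form another.
Stream A: 21, 28, 36, 45, 55, 66 — triangular numbers starting at T_6.
Stream B: 27, 64, 125, 216, 343, 512 — perfect cubes starting at 3³.
The 14th slot belongs to stream B; its 7th term is 729.

729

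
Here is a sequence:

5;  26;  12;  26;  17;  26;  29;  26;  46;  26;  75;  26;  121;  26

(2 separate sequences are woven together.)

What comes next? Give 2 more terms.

196, 26

Split by position mod 2 into 2 tracks.
Stream A: 5, 12, 17, 29, 46, 75, 121. Fibonacci-style (each term is the sum of the two before it).
Stream B: 26, 26, 26, 26, 26, 26, 26. Always 26.
The 15th slot belongs to stream A; its 8th term is 196.
Position 16 falls in stream B as its term 8, giving 26.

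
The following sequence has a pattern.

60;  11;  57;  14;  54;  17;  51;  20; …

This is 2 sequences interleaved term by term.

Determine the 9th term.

Positions 1, 3, 5, … form one subsequence and positions 2, 4, 6, … form another.
Track A = 60, 57, 54, 51: subtracting 3 each time.
Track B = 11, 14, 17, 20: arithmetic, step +3.
The 9th slot belongs to track A; its 5th term is 48.

48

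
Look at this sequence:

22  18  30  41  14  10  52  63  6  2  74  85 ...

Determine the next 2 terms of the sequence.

-2, -6

Reading positions in blocks of 4 reveals the pattern AABB — 2 tracks woven together.
Track A is 22, 18, 14, 10, 6, 2, which is linear: a_n = 26 − 4·n.
Track B is 30, 41, 52, 63, 74, 85, which is arithmetic, step +11.
Position 13 falls in track A as its term 7, giving -2.
Position 14 → track A, term 8 = -6.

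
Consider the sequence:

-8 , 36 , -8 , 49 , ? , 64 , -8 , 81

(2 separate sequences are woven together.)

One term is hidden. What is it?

Positions 1, 3, 5, … form one subsequence and positions 2, 4, 6, … form another.
Track A = -8, -8, ?, -8: always -8.
Track B = 36, 49, 64, 81: the squares 6², 7², 8², ….
The gap is track A's term 3; the rule gives -8.

-8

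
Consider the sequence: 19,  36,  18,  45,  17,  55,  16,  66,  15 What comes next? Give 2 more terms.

78, 14

Taking every 2nd term gives 2 separate tracks.
Track A: 19, 18, 17, 16, 15 — arithmetic, step −1.
Track B: 36, 45, 55, 66 — triangular numbers starting at T_8.
Position 10 → track B, term 5 = 78.
Term 11 comes from track A (its 6th entry): 14.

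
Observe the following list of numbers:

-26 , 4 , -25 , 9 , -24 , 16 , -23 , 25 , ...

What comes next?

-22

Positions 1, 3, 5, … form one subsequence and positions 2, 4, 6, … form another.
Subsequence A: -26, -25, -24, -23 — arithmetic with common difference +1.
Subsequence B: 4, 9, 16, 25 — consecutive squares n² from n = 2.
Term 9 comes from subsequence A (its 5th entry): -22.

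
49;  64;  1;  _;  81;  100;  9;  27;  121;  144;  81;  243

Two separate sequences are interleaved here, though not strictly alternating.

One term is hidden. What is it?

3

The slot pattern repeats as AABB (period 4), so there are 2 interleaved tracks.
Subsequence A is 49, 64, 81, 100, 121, 144, which is the squares 7², 8², 9², ….
Subsequence B is 1, ?, 9, 27, 81, 243, which is powers 3^0, 3^1, 3^2, ….
The gap is subsequence B's term 2; the rule gives 3.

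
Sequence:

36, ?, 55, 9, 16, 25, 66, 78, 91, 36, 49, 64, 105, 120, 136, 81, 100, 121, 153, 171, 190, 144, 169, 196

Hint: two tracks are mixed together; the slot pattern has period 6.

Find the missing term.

Positions follow the repeating pattern AAABBB; grouping by letter gives 2 tracks.
Track A is 36, ?, 55, 66, 78, 91, 105, 120, 136, 153, 171, 190, which is triangular numbers starting at T_8.
Track B is 9, 16, 25, 36, 49, 64, 81, 100, 121, 144, 169, 196, which is perfect squares starting at 3².
So the missing entry in track A is 45.

45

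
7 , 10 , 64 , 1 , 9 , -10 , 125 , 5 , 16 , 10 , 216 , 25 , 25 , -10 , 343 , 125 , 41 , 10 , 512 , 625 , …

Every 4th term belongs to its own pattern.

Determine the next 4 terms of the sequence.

Taking every 4th term gives 4 separate tracks.
Subsequence A: 7, 9, 16, 25, 41. Fibonacci-style (each term is the sum of the two before it).
Subsequence B: 10, -10, 10, -10, 10. Alternating ±10.
Subsequence C: 64, 125, 216, 343, 512. Perfect cubes starting at 4³.
Subsequence D: 1, 5, 25, 125, 625. Successive powers of 5.
The 21st slot belongs to subsequence A; its 6th term is 66.
Term 22 comes from subsequence B (its 6th entry): -10.
Position 23 → subsequence C, term 6 = 729.
Position 24 falls in subsequence D as its term 6, giving 3125.

66, -10, 729, 3125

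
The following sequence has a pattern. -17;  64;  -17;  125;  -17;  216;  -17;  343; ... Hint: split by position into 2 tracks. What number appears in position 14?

Taking every 2nd term gives 2 separate tracks.
Track A: -17, -17, -17, -17. The constant sequence -17.
Track B: 64, 125, 216, 343. The cubes 4³, 5³, 6³, ….
Term 14 comes from track B (its 7th entry): 1000.

1000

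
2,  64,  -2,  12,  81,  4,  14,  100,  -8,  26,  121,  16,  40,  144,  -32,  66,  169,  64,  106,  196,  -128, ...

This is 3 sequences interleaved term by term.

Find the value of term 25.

278

Split by position mod 3 into 3 tracks.
Track A: 2, 12, 14, 26, 40, 66, 106 (Fibonacci-style (each term is the sum of the two before it)).
Track B: 64, 81, 100, 121, 144, 169, 196 (perfect squares starting at 8²).
Track C: -2, 4, -8, 16, -32, 64, -128 (multiplying by -2 each time).
Term 25 comes from track A (its 9th entry): 278.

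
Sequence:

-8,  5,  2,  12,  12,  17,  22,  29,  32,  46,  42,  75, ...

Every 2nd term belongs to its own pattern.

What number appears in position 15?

Split by position mod 2 into 2 tracks.
Subsequence A: -8, 2, 12, 22, 32, 42 — adding 10 each time.
Subsequence B: 5, 12, 17, 29, 46, 75 — each term equals the sum of the previous two.
Term 15 comes from subsequence A (its 8th entry): 62.

62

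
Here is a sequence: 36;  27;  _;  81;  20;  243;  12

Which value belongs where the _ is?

28

Odd-indexed and even-indexed terms follow separate rules.
Track A = 36, ?, 20, 12: linear: a_n = 44 − 8·n.
Track B = 27, 81, 243: successive powers of 3.
The gap is track A's term 2; the rule gives 28.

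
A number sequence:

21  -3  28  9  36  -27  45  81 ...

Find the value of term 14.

-2187

Positions 1, 3, 5, … form one subsequence and positions 2, 4, 6, … form another.
Subsequence A: 21, 28, 36, 45. The triangular numbers T_6, T_7, ….
Subsequence B: -3, 9, -27, 81. Geometric, ×-3 each step.
Term 14 comes from subsequence B (its 7th entry): -2187.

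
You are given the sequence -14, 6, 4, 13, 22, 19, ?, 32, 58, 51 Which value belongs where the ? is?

Positions 1, 3, 5, … form one subsequence and positions 2, 4, 6, … form another.
Subsequence A: -14, 4, 22, ?, 58 — arithmetic with common difference +18.
Subsequence B: 6, 13, 19, 32, 51 — each term equals the sum of the previous two.
So the missing entry in subsequence A is 40.

40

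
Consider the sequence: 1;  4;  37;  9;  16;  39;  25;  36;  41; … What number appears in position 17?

144

Positions follow the repeating pattern AAB; grouping by letter gives 2 tracks.
Subsequence A is 1, 4, 9, 16, 25, 36, which is perfect squares starting at 1².
Subsequence B is 37, 39, 41, which is arithmetic, step +2.
Position 17 falls in subsequence A as its term 12, giving 144.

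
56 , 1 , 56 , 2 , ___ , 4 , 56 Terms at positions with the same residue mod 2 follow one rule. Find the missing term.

56

Odd-indexed and even-indexed terms follow separate rules.
Subsequence A: 56, 56, ?, 56 — the constant sequence 56.
Subsequence B: 1, 2, 4 — powers 2^0, 2^1, 2^2, ….
The gap is subsequence A's term 3; the rule gives 56.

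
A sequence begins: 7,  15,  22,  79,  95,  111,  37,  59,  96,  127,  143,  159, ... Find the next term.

Positions follow the repeating pattern AAABBB; grouping by letter gives 2 tracks.
Track A: 7, 15, 22, 37, 59, 96 (each term equals the sum of the previous two).
Track B: 79, 95, 111, 127, 143, 159 (arithmetic with common difference +16).
Position 13 falls in track A as its term 7, giving 155.

155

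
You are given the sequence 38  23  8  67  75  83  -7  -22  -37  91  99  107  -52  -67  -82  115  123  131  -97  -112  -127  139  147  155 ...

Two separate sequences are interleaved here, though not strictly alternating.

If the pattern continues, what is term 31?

-187

The slot pattern repeats as AAABBB (period 6), so there are 2 interleaved tracks.
Track A: 38, 23, 8, -7, -22, -37, -52, -67, -82, -97, -112, -127 (arithmetic with common difference −15).
Track B: 67, 75, 83, 91, 99, 107, 115, 123, 131, 139, 147, 155 (arithmetic with common difference +8).
Position 31 → track A, term 16 = -187.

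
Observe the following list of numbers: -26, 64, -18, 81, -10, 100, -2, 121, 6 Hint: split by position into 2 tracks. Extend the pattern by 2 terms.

144, 14

Positions 1, 3, 5, … form one subsequence and positions 2, 4, 6, … form another.
Track A: -26, -18, -10, -2, 6 (linear: a_n = -34 + 8·n).
Track B: 64, 81, 100, 121 (the squares 8², 9², 10², …).
The 10th slot belongs to track B; its 5th term is 144.
Term 11 comes from track A (its 6th entry): 14.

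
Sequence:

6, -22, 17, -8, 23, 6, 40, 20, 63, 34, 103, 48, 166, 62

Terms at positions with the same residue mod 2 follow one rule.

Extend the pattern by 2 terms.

269, 76

Split by position mod 2 into 2 tracks.
Subsequence A: 6, 17, 23, 40, 63, 103, 166. Each term equals the sum of the previous two.
Subsequence B: -22, -8, 6, 20, 34, 48, 62. Arithmetic, step +14.
The 15th slot belongs to subsequence A; its 8th term is 269.
The 16th slot belongs to subsequence B; its 8th term is 76.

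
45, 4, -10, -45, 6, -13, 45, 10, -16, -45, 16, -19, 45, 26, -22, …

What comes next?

-45

Split by position mod 3 into 3 tracks.
Track A is 45, -45, 45, -45, 45, which is oscillating between 45 and -45.
Track B is 4, 6, 10, 16, 26, which is a Fibonacci-like recurrence a_n = a_{n-1} + a_{n-2}.
Track C is -10, -13, -16, -19, -22, which is arithmetic with common difference −3.
Position 16 falls in track A as its term 6, giving -45.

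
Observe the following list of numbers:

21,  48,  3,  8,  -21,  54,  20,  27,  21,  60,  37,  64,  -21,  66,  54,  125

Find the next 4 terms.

The terms cycle through 4 interleaved subsequences.
Track A: 21, -21, 21, -21 — the oscillation 21·(−1)^(n+1).
Track B: 48, 54, 60, 66 — arithmetic, step +6.
Track C: 3, 20, 37, 54 — linear: a_n = -14 + 17·n.
Track D: 8, 27, 64, 125 — perfect cubes starting at 2³.
Term 17 comes from track A (its 5th entry): 21.
Position 18 falls in track B as its term 5, giving 72.
The 19th slot belongs to track C; its 5th term is 71.
The 20th slot belongs to track D; its 5th term is 216.

21, 72, 71, 216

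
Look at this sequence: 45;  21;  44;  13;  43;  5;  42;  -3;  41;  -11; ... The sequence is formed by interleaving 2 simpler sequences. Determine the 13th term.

39

The terms cycle through 2 interleaved subsequences.
Track A: 45, 44, 43, 42, 41. Arithmetic with common difference −1.
Track B: 21, 13, 5, -3, -11. Arithmetic, step −8.
Position 13 → track A, term 7 = 39.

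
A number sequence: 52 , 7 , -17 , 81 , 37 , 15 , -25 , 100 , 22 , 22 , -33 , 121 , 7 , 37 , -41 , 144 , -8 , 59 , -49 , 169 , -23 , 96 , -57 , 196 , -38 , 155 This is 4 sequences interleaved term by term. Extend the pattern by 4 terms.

Read the sequence 4 terms at a time; column i is its own pattern.
Subsequence A = 52, 37, 22, 7, -8, -23, -38: subtracting 15 each time.
Subsequence B = 7, 15, 22, 37, 59, 96, 155: Fibonacci-style (each term is the sum of the two before it).
Subsequence C = -17, -25, -33, -41, -49, -57: linear: a_n = -9 − 8·n.
Subsequence D = 81, 100, 121, 144, 169, 196: consecutive squares n² from n = 9.
Term 27 comes from subsequence C (its 7th entry): -65.
The 28th slot belongs to subsequence D; its 7th term is 225.
The 29th slot belongs to subsequence A; its 8th term is -53.
Position 30 → subsequence B, term 8 = 251.

-65, 225, -53, 251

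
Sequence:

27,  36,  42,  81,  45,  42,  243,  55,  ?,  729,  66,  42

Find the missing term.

Split by position mod 3 into 3 tracks.
Stream A: 27, 81, 243, 729 — powers of 3.
Stream B: 36, 45, 55, 66 — triangular numbers starting at T_8.
Stream C: 42, 42, ?, 42 — the constant sequence 42.
The gap is stream C's term 3; the rule gives 42.

42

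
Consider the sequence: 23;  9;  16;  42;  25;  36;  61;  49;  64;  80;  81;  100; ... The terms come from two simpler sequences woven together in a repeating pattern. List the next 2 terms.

99, 121

Positions follow the repeating pattern ABB; grouping by letter gives 2 tracks.
Stream A is 23, 42, 61, 80, which is linear: a_n = 4 + 19·n.
Stream B is 9, 16, 25, 36, 49, 64, 81, 100, which is consecutive squares n² from n = 3.
Position 13 falls in stream A as its term 5, giving 99.
Position 14 falls in stream B as its term 9, giving 121.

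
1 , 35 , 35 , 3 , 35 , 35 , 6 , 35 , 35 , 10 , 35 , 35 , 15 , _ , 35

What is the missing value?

Reading positions in blocks of 3 reveals the pattern ABB — 2 tracks woven together.
Stream A: 1, 3, 6, 10, 15 — the triangular numbers T_1, T_2, ….
Stream B: 35, 35, 35, 35, 35, 35, 35, 35, ?, 35 — the constant sequence 35.
Filling stream B at index 9 by its rule yields 35.

35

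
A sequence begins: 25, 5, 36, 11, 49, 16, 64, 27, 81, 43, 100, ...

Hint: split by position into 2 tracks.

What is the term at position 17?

Odd-indexed and even-indexed terms follow separate rules.
Track A is 25, 36, 49, 64, 81, 100, which is perfect squares starting at 5².
Track B is 5, 11, 16, 27, 43, which is each term equals the sum of the previous two.
Term 17 comes from track A (its 9th entry): 169.

169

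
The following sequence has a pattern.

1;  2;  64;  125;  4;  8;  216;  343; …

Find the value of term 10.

32

The slot pattern repeats as AABB (period 4), so there are 2 interleaved tracks.
Track A is 1, 2, 4, 8, which is successive powers of 2.
Track B is 64, 125, 216, 343, which is consecutive cubes n³ from n = 4.
Position 10 falls in track A as its term 6, giving 32.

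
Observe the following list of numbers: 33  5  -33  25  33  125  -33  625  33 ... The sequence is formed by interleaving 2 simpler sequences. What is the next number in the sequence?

3125

Odd-indexed and even-indexed terms follow separate rules.
Subsequence A is 33, -33, 33, -33, 33, which is the oscillation 33·(−1)^(n+1).
Subsequence B is 5, 25, 125, 625, which is powers 5^1, 5^2, 5^3, ….
Position 10 → subsequence B, term 5 = 3125.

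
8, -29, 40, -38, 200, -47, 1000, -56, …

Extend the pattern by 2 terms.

Positions 1, 3, 5, … form one subsequence and positions 2, 4, 6, … form another.
Track A: 8, 40, 200, 1000 (multiplying by 5 each time).
Track B: -29, -38, -47, -56 (subtracting 9 each time).
Position 9 → track A, term 5 = 5000.
The 10th slot belongs to track B; its 5th term is -65.

5000, -65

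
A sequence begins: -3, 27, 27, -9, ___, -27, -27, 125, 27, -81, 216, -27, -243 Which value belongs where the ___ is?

64

Split by position mod 3: positions 1, 4, 7, … form one track, and each other residue class forms its own.
Stream A: -3, -9, -27, -81, -243. Multiplying by 3 each time.
Stream B: 27, ?, 125, 216. Consecutive cubes n³ from n = 3.
Stream C: 27, -27, 27, -27. Oscillating between 27 and -27.
The gap is stream B's term 2; the rule gives 64.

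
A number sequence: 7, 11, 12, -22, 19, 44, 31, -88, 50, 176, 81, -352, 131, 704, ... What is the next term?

212

Positions 1, 3, 5, … form one subsequence and positions 2, 4, 6, … form another.
Track A = 7, 12, 19, 31, 50, 81, 131: Fibonacci-style (each term is the sum of the two before it).
Track B = 11, -22, 44, -88, 176, -352, 704: a geometric progression (common ratio -2).
The 15th slot belongs to track A; its 8th term is 212.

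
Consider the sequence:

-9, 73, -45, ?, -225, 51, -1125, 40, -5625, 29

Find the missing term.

62

Split by position mod 2 into 2 tracks.
Stream A: -9, -45, -225, -1125, -5625. A geometric progression (common ratio 5).
Stream B: 73, ?, 51, 40, 29. Subtracting 11 each time.
The gap is stream B's term 2; the rule gives 62.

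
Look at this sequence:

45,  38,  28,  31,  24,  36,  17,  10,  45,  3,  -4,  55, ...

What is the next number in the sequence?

Reading positions in blocks of 3 reveals the pattern AAB — 2 tracks woven together.
Subsequence A: 45, 38, 31, 24, 17, 10, 3, -4. Arithmetic with common difference −7.
Subsequence B: 28, 36, 45, 55. Triangular numbers starting at T_7.
The 13th slot belongs to subsequence A; its 9th term is -11.

-11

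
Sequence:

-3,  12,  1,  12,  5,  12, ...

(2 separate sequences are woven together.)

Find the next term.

9

Split by position mod 2 into 2 tracks.
Track A is -3, 1, 5, which is arithmetic with common difference +4.
Track B is 12, 12, 12, which is always 12.
Term 7 comes from track A (its 4th entry): 9.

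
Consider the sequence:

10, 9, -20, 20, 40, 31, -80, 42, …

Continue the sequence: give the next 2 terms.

Positions 1, 3, 5, … form one subsequence and positions 2, 4, 6, … form another.
Stream A: 10, -20, 40, -80 — geometric with ratio -2.
Stream B: 9, 20, 31, 42 — arithmetic with common difference +11.
Term 9 comes from stream A (its 5th entry): 160.
Position 10 falls in stream B as its term 5, giving 53.

160, 53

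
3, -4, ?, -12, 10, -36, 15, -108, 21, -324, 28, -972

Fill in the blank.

6

Positions 1, 3, 5, … form one subsequence and positions 2, 4, 6, … form another.
Track A: 3, ?, 10, 15, 21, 28 (triangular numbers n(n+1)/2 for n = 2, 3, …).
Track B: -4, -12, -36, -108, -324, -972 (geometric with ratio 3).
Filling track A at index 2 by its rule yields 6.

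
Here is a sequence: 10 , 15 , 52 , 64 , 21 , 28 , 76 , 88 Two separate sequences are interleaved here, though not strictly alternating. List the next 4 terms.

Reading positions in blocks of 4 reveals the pattern AABB — 2 tracks woven together.
Track A: 10, 15, 21, 28 — triangular numbers starting at T_4.
Track B: 52, 64, 76, 88 — arithmetic with common difference +12.
Term 9 comes from track A (its 5th entry): 36.
Term 10 comes from track A (its 6th entry): 45.
Term 11 comes from track B (its 5th entry): 100.
Position 12 → track B, term 6 = 112.

36, 45, 100, 112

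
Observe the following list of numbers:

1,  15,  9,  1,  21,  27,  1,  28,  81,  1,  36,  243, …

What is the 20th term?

Read the sequence 3 terms at a time; column i is its own pattern.
Track A is 1, 1, 1, 1, which is the constant sequence 1.
Track B is 15, 21, 28, 36, which is the triangular numbers T_5, T_6, ….
Track C is 9, 27, 81, 243, which is powers of 3.
Term 20 comes from track B (its 7th entry): 66.

66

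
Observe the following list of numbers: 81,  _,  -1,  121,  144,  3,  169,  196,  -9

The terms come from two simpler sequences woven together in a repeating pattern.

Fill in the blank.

100

Positions follow the repeating pattern AAB; grouping by letter gives 2 tracks.
Stream A: 81, ?, 121, 144, 169, 196 — perfect squares starting at 9².
Stream B: -1, 3, -9 — multiplying by -3 each time.
Stream A's pattern makes the blank 100.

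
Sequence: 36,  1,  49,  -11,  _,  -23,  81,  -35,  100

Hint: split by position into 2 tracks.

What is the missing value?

Split by position mod 2 into 2 tracks.
Track A: 36, 49, ?, 81, 100 — consecutive squares n² from n = 6.
Track B: 1, -11, -23, -35 — arithmetic, step −12.
The gap is track A's term 3; the rule gives 64.

64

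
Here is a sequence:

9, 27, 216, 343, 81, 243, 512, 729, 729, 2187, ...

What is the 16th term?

2197

Positions follow the repeating pattern AABB; grouping by letter gives 2 tracks.
Subsequence A is 9, 27, 81, 243, 729, 2187, which is geometric with ratio 3.
Subsequence B is 216, 343, 512, 729, which is the cubes 6³, 7³, 8³, ….
Term 16 comes from subsequence B (its 8th entry): 2197.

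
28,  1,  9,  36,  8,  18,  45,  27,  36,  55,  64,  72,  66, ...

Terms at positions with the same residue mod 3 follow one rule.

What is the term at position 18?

Split by position mod 3: positions 1, 4, 7, … form one track, and each other residue class forms its own.
Subsequence A is 28, 36, 45, 55, 66, which is triangular numbers n(n+1)/2 for n = 7, 8, ….
Subsequence B is 1, 8, 27, 64, which is perfect cubes starting at 1³.
Subsequence C is 9, 18, 36, 72, which is geometric with ratio 2.
The 18th slot belongs to subsequence C; its 6th term is 288.

288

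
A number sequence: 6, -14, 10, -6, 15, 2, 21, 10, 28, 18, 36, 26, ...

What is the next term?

45

The terms cycle through 2 interleaved subsequences.
Subsequence A: 6, 10, 15, 21, 28, 36 (the triangular numbers T_3, T_4, …).
Subsequence B: -14, -6, 2, 10, 18, 26 (arithmetic, step +8).
Position 13 falls in subsequence A as its term 7, giving 45.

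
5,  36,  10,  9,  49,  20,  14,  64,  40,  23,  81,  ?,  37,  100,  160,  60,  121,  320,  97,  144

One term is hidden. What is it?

80

Read the sequence 3 terms at a time; column i is its own pattern.
Stream A = 5, 9, 14, 23, 37, 60, 97: a Fibonacci-like recurrence a_n = a_{n-1} + a_{n-2}.
Stream B = 36, 49, 64, 81, 100, 121, 144: perfect squares starting at 6².
Stream C = 10, 20, 40, ?, 160, 320: geometric, ×2 each step.
Filling stream C at index 4 by its rule yields 80.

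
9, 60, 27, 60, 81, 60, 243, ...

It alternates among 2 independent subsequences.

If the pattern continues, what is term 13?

Split by position mod 2 into 2 tracks.
Subsequence A = 9, 27, 81, 243: powers 3^2, 3^3, 3^4, ….
Subsequence B = 60, 60, 60: constant 60.
Position 13 falls in subsequence A as its term 7, giving 6561.

6561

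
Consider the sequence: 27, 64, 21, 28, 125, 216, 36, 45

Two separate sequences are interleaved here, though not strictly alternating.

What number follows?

Positions follow the repeating pattern AABB; grouping by letter gives 2 tracks.
Track A: 27, 64, 125, 216 (consecutive cubes n³ from n = 3).
Track B: 21, 28, 36, 45 (triangular numbers n(n+1)/2 for n = 6, 7, …).
The 9th slot belongs to track A; its 5th term is 343.

343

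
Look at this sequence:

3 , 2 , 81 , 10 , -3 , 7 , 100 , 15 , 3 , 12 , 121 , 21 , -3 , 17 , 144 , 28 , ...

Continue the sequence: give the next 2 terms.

The terms cycle through 4 interleaved subsequences.
Track A = 3, -3, 3, -3: oscillating between 3 and -3.
Track B = 2, 7, 12, 17: arithmetic with common difference +5.
Track C = 81, 100, 121, 144: consecutive squares n² from n = 9.
Track D = 10, 15, 21, 28: the triangular numbers T_4, T_5, ….
The 17th slot belongs to track A; its 5th term is 3.
The 18th slot belongs to track B; its 5th term is 22.

3, 22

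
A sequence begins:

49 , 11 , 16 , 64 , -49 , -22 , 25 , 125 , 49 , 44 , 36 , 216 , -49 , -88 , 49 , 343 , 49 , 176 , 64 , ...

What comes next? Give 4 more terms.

512, -49, -352, 81

Split by position mod 4 into 4 tracks.
Track A: 49, -49, 49, -49, 49. The oscillation 49·(−1)^(n+1).
Track B: 11, -22, 44, -88, 176. Geometric, ×-2 each step.
Track C: 16, 25, 36, 49, 64. The squares 4², 5², 6², ….
Track D: 64, 125, 216, 343. The cubes 4³, 5³, 6³, ….
Term 20 comes from track D (its 5th entry): 512.
Term 21 comes from track A (its 6th entry): -49.
Position 22 falls in track B as its term 6, giving -352.
Position 23 → track C, term 6 = 81.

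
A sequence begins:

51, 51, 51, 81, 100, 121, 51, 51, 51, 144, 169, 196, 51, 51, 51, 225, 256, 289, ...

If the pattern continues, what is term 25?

51

Reading positions in blocks of 6 reveals the pattern AAABBB — 2 tracks woven together.
Stream A: 51, 51, 51, 51, 51, 51, 51, 51, 51 — always 51.
Stream B: 81, 100, 121, 144, 169, 196, 225, 256, 289 — the squares 9², 10², 11², ….
Position 25 → stream A, term 13 = 51.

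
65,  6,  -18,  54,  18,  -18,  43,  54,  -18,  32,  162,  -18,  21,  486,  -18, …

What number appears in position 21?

The terms cycle through 3 interleaved subsequences.
Subsequence A: 65, 54, 43, 32, 21 — subtracting 11 each time.
Subsequence B: 6, 18, 54, 162, 486 — geometric with ratio 3.
Subsequence C: -18, -18, -18, -18, -18 — constant -18.
Position 21 → subsequence C, term 7 = -18.

-18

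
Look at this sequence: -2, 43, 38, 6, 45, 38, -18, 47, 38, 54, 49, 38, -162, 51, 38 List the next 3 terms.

Split by position mod 3 into 3 tracks.
Track A = -2, 6, -18, 54, -162: geometric with ratio -3.
Track B = 43, 45, 47, 49, 51: arithmetic, step +2.
Track C = 38, 38, 38, 38, 38: the constant sequence 38.
The 16th slot belongs to track A; its 6th term is 486.
Position 17 → track B, term 6 = 53.
Term 18 comes from track C (its 6th entry): 38.

486, 53, 38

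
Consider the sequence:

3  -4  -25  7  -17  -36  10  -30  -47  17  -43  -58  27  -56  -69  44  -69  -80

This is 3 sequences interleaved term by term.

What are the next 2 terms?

Split by position mod 3 into 3 tracks.
Track A: 3, 7, 10, 17, 27, 44 — Fibonacci-style (each term is the sum of the two before it).
Track B: -4, -17, -30, -43, -56, -69 — subtracting 13 each time.
Track C: -25, -36, -47, -58, -69, -80 — linear: a_n = -14 − 11·n.
Position 19 → track A, term 7 = 71.
Position 20 falls in track B as its term 7, giving -82.

71, -82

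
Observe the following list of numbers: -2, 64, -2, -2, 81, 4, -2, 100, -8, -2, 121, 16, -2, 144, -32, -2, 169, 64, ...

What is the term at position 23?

Taking every 3rd term gives 3 separate tracks.
Stream A: -2, -2, -2, -2, -2, -2. The constant sequence -2.
Stream B: 64, 81, 100, 121, 144, 169. Perfect squares starting at 8².
Stream C: -2, 4, -8, 16, -32, 64. A geometric progression (common ratio -2).
Term 23 comes from stream B (its 8th entry): 225.

225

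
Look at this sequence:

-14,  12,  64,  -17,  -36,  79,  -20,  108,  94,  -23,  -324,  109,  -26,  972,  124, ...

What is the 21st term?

154

The terms cycle through 3 interleaved subsequences.
Track A: -14, -17, -20, -23, -26. Arithmetic, step −3.
Track B: 12, -36, 108, -324, 972. A geometric progression (common ratio -3).
Track C: 64, 79, 94, 109, 124. Linear: a_n = 49 + 15·n.
The 21st slot belongs to track C; its 7th term is 154.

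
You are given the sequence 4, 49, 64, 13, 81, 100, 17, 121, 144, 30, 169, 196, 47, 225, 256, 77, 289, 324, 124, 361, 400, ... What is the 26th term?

529

The slot pattern repeats as ABB (period 3), so there are 2 interleaved tracks.
Subsequence A is 4, 13, 17, 30, 47, 77, 124, which is a Fibonacci-like recurrence a_n = a_{n-1} + a_{n-2}.
Subsequence B is 49, 64, 81, 100, 121, 144, 169, 196, 225, 256, 289, 324, 361, 400, which is perfect squares starting at 7².
Position 26 → subsequence B, term 17 = 529.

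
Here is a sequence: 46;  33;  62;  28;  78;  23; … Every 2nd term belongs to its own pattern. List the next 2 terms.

Odd-indexed and even-indexed terms follow separate rules.
Subsequence A: 46, 62, 78. Linear: a_n = 30 + 16·n.
Subsequence B: 33, 28, 23. Linear: a_n = 38 − 5·n.
Position 7 falls in subsequence A as its term 4, giving 94.
Position 8 falls in subsequence B as its term 4, giving 18.

94, 18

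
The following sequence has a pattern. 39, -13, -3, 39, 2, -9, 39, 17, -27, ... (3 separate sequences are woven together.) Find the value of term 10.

39

Split by position mod 3 into 3 tracks.
Track A = 39, 39, 39: constant 39.
Track B = -13, 2, 17: arithmetic with common difference +15.
Track C = -3, -9, -27: geometric, ×3 each step.
Term 10 comes from track A (its 4th entry): 39.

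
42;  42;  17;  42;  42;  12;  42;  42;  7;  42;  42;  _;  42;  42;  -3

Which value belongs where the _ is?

2

Reading positions in blocks of 3 reveals the pattern AAB — 2 tracks woven together.
Stream A: 42, 42, 42, 42, 42, 42, 42, 42, 42, 42 — constant 42.
Stream B: 17, 12, 7, ?, -3 — linear: a_n = 22 − 5·n.
Filling stream B at index 4 by its rule yields 2.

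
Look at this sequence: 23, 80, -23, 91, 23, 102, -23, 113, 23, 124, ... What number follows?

Split by position mod 2 into 2 tracks.
Stream A: 23, -23, 23, -23, 23 — oscillating between 23 and -23.
Stream B: 80, 91, 102, 113, 124 — adding 11 each time.
Position 11 falls in stream A as its term 6, giving -23.

-23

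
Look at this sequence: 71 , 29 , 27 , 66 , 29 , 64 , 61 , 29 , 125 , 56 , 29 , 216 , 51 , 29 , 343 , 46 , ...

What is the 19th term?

41

Split by position mod 3 into 3 tracks.
Track A: 71, 66, 61, 56, 51, 46 — arithmetic, step −5.
Track B: 29, 29, 29, 29, 29 — constant 29.
Track C: 27, 64, 125, 216, 343 — the cubes 3³, 4³, 5³, ….
The 19th slot belongs to track A; its 7th term is 41.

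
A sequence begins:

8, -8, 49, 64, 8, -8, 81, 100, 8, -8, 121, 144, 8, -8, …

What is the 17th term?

Positions follow the repeating pattern AABB; grouping by letter gives 2 tracks.
Track A is 8, -8, 8, -8, 8, -8, 8, -8, which is oscillating between 8 and -8.
Track B is 49, 64, 81, 100, 121, 144, which is perfect squares starting at 7².
Position 17 falls in track A as its term 9, giving 8.

8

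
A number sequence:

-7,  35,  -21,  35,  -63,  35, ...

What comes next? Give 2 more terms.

Odd-indexed and even-indexed terms follow separate rules.
Subsequence A is -7, -21, -63, which is multiplying by 3 each time.
Subsequence B is 35, 35, 35, which is always 35.
Position 7 falls in subsequence A as its term 4, giving -189.
Term 8 comes from subsequence B (its 4th entry): 35.

-189, 35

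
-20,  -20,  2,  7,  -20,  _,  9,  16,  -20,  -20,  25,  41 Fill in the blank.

-20

Reading positions in blocks of 4 reveals the pattern AABB — 2 tracks woven together.
Track A = -20, -20, -20, ?, -20, -20: the constant sequence -20.
Track B = 2, 7, 9, 16, 25, 41: Fibonacci-style (each term is the sum of the two before it).
Track A's pattern makes the blank -20.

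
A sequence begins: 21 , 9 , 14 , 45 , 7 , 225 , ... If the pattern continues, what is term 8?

Positions 1, 3, 5, … form one subsequence and positions 2, 4, 6, … form another.
Subsequence A = 21, 14, 7: linear: a_n = 28 − 7·n.
Subsequence B = 9, 45, 225: multiplying by 5 each time.
Term 8 comes from subsequence B (its 4th entry): 1125.

1125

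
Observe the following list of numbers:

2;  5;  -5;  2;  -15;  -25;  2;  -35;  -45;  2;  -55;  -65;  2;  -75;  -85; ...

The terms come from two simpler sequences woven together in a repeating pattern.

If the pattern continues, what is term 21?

Reading positions in blocks of 3 reveals the pattern ABB — 2 tracks woven together.
Track A is 2, 2, 2, 2, 2, which is constant 2.
Track B is 5, -5, -15, -25, -35, -45, -55, -65, -75, -85, which is arithmetic, step −10.
Term 21 comes from track B (its 14th entry): -125.

-125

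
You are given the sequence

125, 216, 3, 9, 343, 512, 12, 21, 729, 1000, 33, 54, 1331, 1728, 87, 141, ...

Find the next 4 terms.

The slot pattern repeats as AABB (period 4), so there are 2 interleaved tracks.
Stream A: 125, 216, 343, 512, 729, 1000, 1331, 1728. Perfect cubes starting at 5³.
Stream B: 3, 9, 12, 21, 33, 54, 87, 141. Fibonacci-style (each term is the sum of the two before it).
Position 17 falls in stream A as its term 9, giving 2197.
The 18th slot belongs to stream A; its 10th term is 2744.
The 19th slot belongs to stream B; its 9th term is 228.
Position 20 → stream B, term 10 = 369.

2197, 2744, 228, 369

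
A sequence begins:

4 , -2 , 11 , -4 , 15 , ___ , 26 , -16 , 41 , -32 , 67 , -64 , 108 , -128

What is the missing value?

-8

Taking every 2nd term gives 2 separate tracks.
Track A = 4, 11, 15, 26, 41, 67, 108: Fibonacci-style (each term is the sum of the two before it).
Track B = -2, -4, ?, -16, -32, -64, -128: multiplying by 2 each time.
So the missing entry in track B is -8.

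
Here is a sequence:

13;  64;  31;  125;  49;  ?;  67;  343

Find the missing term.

Taking every 2nd term gives 2 separate tracks.
Track A: 13, 31, 49, 67. Linear: a_n = -5 + 18·n.
Track B: 64, 125, ?, 343. Perfect cubes starting at 4³.
Filling track B at index 3 by its rule yields 216.

216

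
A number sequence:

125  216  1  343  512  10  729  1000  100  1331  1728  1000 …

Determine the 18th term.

Positions follow the repeating pattern AAB; grouping by letter gives 2 tracks.
Track A is 125, 216, 343, 512, 729, 1000, 1331, 1728, which is perfect cubes starting at 5³.
Track B is 1, 10, 100, 1000, which is powers 10^0, 10^1, 10^2, ….
Term 18 comes from track B (its 6th entry): 100000.

100000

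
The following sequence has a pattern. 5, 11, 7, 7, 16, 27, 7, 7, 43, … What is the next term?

70

Positions follow the repeating pattern AABB; grouping by letter gives 2 tracks.
Track A: 5, 11, 16, 27, 43 (Fibonacci-style (each term is the sum of the two before it)).
Track B: 7, 7, 7, 7 (always 7).
Position 10 falls in track A as its term 6, giving 70.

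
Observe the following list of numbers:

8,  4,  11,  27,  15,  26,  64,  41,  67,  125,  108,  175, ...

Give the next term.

Reading positions in blocks of 3 reveals the pattern ABB — 2 tracks woven together.
Subsequence A: 8, 27, 64, 125 — perfect cubes starting at 2³.
Subsequence B: 4, 11, 15, 26, 41, 67, 108, 175 — Fibonacci-style (each term is the sum of the two before it).
Position 13 → subsequence A, term 5 = 216.

216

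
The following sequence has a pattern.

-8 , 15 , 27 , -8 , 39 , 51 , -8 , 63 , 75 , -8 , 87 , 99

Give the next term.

The slot pattern repeats as ABB (period 3), so there are 2 interleaved tracks.
Stream A: -8, -8, -8, -8 (always -8).
Stream B: 15, 27, 39, 51, 63, 75, 87, 99 (arithmetic, step +12).
The 13th slot belongs to stream A; its 5th term is -8.

-8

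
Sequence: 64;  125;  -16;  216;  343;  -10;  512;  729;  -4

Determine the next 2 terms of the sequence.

Positions follow the repeating pattern AAB; grouping by letter gives 2 tracks.
Stream A = 64, 125, 216, 343, 512, 729: consecutive cubes n³ from n = 4.
Stream B = -16, -10, -4: linear: a_n = -22 + 6·n.
Term 10 comes from stream A (its 7th entry): 1000.
Position 11 → stream A, term 8 = 1331.

1000, 1331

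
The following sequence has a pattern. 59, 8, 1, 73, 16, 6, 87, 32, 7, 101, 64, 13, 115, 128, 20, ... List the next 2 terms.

Split by position mod 3 into 3 tracks.
Track A: 59, 73, 87, 101, 115. Arithmetic with common difference +14.
Track B: 8, 16, 32, 64, 128. Geometric, ×2 each step.
Track C: 1, 6, 7, 13, 20. Fibonacci-style (each term is the sum of the two before it).
The 16th slot belongs to track A; its 6th term is 129.
Term 17 comes from track B (its 6th entry): 256.

129, 256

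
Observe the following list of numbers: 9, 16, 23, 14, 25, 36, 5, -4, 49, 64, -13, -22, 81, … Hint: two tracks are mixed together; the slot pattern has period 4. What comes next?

100

The slot pattern repeats as AABB (period 4), so there are 2 interleaved tracks.
Track A = 9, 16, 25, 36, 49, 64, 81: the squares 3², 4², 5², ….
Track B = 23, 14, 5, -4, -13, -22: arithmetic with common difference −9.
Term 14 comes from track A (its 8th entry): 100.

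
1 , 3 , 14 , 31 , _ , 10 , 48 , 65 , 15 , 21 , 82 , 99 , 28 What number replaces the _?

6

Positions follow the repeating pattern AABB; grouping by letter gives 2 tracks.
Stream A = 1, 3, ?, 10, 15, 21, 28: triangular numbers n(n+1)/2 for n = 1, 2, ….
Stream B = 14, 31, 48, 65, 82, 99: linear: a_n = -3 + 17·n.
The gap is stream A's term 3; the rule gives 6.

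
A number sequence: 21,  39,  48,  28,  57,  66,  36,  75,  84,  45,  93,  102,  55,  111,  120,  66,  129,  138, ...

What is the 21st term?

Positions follow the repeating pattern ABB; grouping by letter gives 2 tracks.
Track A: 21, 28, 36, 45, 55, 66. The triangular numbers T_6, T_7, ….
Track B: 39, 48, 57, 66, 75, 84, 93, 102, 111, 120, 129, 138. Arithmetic, step +9.
The 21st slot belongs to track B; its 14th term is 156.

156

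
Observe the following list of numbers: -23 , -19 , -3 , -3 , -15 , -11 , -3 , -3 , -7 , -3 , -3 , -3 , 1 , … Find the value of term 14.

Positions follow the repeating pattern AABB; grouping by letter gives 2 tracks.
Stream A = -23, -19, -15, -11, -7, -3, 1: arithmetic with common difference +4.
Stream B = -3, -3, -3, -3, -3, -3: the constant sequence -3.
Position 14 falls in stream A as its term 8, giving 5.

5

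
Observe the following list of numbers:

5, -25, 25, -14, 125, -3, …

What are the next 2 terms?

Odd-indexed and even-indexed terms follow separate rules.
Track A: 5, 25, 125. Powers of 5.
Track B: -25, -14, -3. Adding 11 each time.
The 7th slot belongs to track A; its 4th term is 625.
Term 8 comes from track B (its 4th entry): 8.

625, 8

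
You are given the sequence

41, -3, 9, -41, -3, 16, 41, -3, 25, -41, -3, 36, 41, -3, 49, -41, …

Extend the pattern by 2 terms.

The terms cycle through 3 interleaved subsequences.
Track A: 41, -41, 41, -41, 41, -41 (alternating ±41).
Track B: -3, -3, -3, -3, -3 (always -3).
Track C: 9, 16, 25, 36, 49 (perfect squares starting at 3²).
Position 17 → track B, term 6 = -3.
The 18th slot belongs to track C; its 6th term is 64.

-3, 64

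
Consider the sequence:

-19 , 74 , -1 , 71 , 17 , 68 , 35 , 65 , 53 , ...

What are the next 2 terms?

62, 71

Odd-indexed and even-indexed terms follow separate rules.
Track A: -19, -1, 17, 35, 53 — arithmetic, step +18.
Track B: 74, 71, 68, 65 — subtracting 3 each time.
Term 10 comes from track B (its 5th entry): 62.
Term 11 comes from track A (its 6th entry): 71.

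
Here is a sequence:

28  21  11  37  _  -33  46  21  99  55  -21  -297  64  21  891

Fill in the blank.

Taking every 3rd term gives 3 separate tracks.
Stream A: 28, 37, 46, 55, 64 (arithmetic with common difference +9).
Stream B: 21, ?, 21, -21, 21 (alternating ±21).
Stream C: 11, -33, 99, -297, 891 (multiplying by -3 each time).
Filling stream B at index 2 by its rule yields -21.

-21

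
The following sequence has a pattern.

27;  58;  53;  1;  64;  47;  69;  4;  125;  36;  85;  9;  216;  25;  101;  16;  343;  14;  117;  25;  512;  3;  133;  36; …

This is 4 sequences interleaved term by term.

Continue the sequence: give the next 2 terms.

Split by position mod 4: positions 1, 5, 9, … form one track, and each other residue class forms its own.
Subsequence A = 27, 64, 125, 216, 343, 512: the cubes 3³, 4³, 5³, ….
Subsequence B = 58, 47, 36, 25, 14, 3: arithmetic, step −11.
Subsequence C = 53, 69, 85, 101, 117, 133: linear: a_n = 37 + 16·n.
Subsequence D = 1, 4, 9, 16, 25, 36: the squares 1², 2², 3², ….
The 25th slot belongs to subsequence A; its 7th term is 729.
The 26th slot belongs to subsequence B; its 7th term is -8.

729, -8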